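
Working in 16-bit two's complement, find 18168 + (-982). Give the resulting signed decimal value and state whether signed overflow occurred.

17186; no overflow

18168 → 0100011011111000
-982 → 1111110000101010
  0100011011111000
+ 1111110000101010
= 0100001100100010  (discard carry-out 1)
Result 0100001100100010: MSB = 0 → value 17186.
Addends have opposite signs, so signed overflow cannot occur.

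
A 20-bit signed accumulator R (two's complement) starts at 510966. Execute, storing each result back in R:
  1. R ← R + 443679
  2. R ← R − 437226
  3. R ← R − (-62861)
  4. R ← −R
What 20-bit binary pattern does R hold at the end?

Start: R = 510966 = 01111100101111110110.
R = 510966 + 443679 = 954645; wraps to -93931 = 11101001000100010101
R = -93931 − 437226 = -531157; wraps to 517419 = 01111110010100101011
R = 517419 − (-62861) = 580280; wraps to -468296 = 10001101101010111000
R = −(-468296) = 468296 = 01110010010101001000

01110010010101001000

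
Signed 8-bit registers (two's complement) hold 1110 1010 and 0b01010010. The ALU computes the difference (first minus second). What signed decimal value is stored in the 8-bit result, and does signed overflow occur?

-104; no overflow

1110 1010 → 11101010 = -22 (signed)
0b01010010 → 01010010 = 82 (signed)
Subtract via negate-and-add: invert 01010010 + 1 = 10101110 (i.e. -82).
  11101010
+ 10101110
= 10011000  (discard carry-out 1)
Result 10011000: MSB = 1 → 152 − 256 = -104.
Both addends (after negating the subtrahend) are negative and so is the stored result: no signed overflow.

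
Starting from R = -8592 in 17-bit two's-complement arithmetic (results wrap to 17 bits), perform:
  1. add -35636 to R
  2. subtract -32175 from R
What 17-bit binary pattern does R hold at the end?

11101000011101011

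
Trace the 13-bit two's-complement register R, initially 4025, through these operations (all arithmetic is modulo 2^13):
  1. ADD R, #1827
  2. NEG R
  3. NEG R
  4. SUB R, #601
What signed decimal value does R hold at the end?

-2941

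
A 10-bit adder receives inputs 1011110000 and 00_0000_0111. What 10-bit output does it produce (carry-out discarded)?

1011110111

  1011110000
+ 0000000111
= 1011110111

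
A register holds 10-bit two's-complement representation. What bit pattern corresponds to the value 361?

0101101001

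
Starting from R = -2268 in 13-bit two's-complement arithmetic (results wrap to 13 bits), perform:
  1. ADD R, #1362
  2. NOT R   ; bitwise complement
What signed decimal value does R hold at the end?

905

Start: R = -2268 = 1011100100100.
R = -2268 + 1362 = -906 = 1110001110110
R = NOT 1110001110110 = 0001110001001 = 905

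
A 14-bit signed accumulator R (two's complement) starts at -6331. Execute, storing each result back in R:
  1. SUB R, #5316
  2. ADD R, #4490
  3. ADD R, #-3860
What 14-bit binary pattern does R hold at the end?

01010011110111

Start: R = -6331 = 10011101000101.
R = -6331 − 5316 = -11647; wraps to 4737 = 01001010000001
R = 4737 + 4490 = 9227; wraps to -7157 = 10010000001011
R = -7157 + (-3860) = -11017; wraps to 5367 = 01010011110111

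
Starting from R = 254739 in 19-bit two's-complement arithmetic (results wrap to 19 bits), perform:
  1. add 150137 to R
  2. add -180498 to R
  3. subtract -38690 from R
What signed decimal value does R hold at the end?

Start: R = 254739 = 0111110001100010011.
R = 254739 + 150137 = 404876; wraps to -119412 = 1100010110110001100
R = -119412 + (-180498) = -299910; wraps to 224378 = 0110110110001111010
R = 224378 − (-38690) = 263068; wraps to -261220 = 1000000001110011100

-261220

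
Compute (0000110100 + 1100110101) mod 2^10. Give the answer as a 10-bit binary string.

1101101001

  0000110100
+ 1100110101
= 1101101001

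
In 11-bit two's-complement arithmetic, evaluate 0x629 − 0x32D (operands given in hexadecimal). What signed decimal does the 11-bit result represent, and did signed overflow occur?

0x629 = 11000101001 = -471 (signed)
0x32D = 01100101101 = 813 (signed)
Subtract via negate-and-add: invert 01100101101 + 1 = 10011010011 (i.e. -813).
  11000101001
+ 10011010011
= 01011111100  (discard carry-out 1)
Result 01011111100: MSB = 0 → value 764.
Both addends (after negating the subtrahend) are negative but the stored result is non-negative: signed overflow. The true value -471 − 813 = -1284 lies outside [-1024, 1023].

764; overflow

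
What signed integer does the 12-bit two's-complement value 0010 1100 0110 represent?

710

MSB is 0, so the value is non-negative: 001011000110 = 710.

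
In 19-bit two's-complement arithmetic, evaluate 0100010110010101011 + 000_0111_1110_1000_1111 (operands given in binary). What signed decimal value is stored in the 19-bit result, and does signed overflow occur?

174906; no overflow

0100010110010101011 = 142507 (signed)
000_0111_1110_1000_1111 → 0000111111010001111 = 32399 (signed)
  0100010110010101011
+ 0000111111010001111
= 0101010101100111010
Result 0101010101100111010: MSB = 0 → value 174906.
Both addends are non-negative and so is the stored result: no signed overflow.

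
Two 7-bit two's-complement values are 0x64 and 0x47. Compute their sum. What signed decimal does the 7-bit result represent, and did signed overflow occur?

43; overflow

0x64 = 1100100 = -28 (signed)
0x47 = 1000111 = -57 (signed)
  1100100
+ 1000111
= 0101011  (discard carry-out 1)
Result 0101011: MSB = 0 → value 43.
Both addends are negative but the stored result is non-negative: signed overflow. The true value -28 + (-57) = -85 lies outside [-64, 63].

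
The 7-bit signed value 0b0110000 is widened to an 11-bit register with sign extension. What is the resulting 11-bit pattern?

00000110000

MSB of 0110000 is 0; replicate it into the new high bits.
0000|0110000 → 00000110000 (still 48).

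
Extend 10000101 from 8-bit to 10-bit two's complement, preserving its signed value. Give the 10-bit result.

1110000101

MSB of 10000101 is 1; replicate it into the new high bits.
11|10000101 → 1110000101 (still -123).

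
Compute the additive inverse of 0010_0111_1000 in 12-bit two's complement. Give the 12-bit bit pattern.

110110001000

Invert: 110110000111. Add 1: 110110001000.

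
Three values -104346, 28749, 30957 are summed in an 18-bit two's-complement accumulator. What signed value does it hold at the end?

-44640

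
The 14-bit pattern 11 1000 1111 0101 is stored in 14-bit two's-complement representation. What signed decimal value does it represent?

MSB is 1, so the value is negative.
Invert: 00011100001010. Add 1: 00011100001011 = 1803. So the value is −1803.

-1803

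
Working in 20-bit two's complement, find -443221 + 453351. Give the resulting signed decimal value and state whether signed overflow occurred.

-443221 → 10010011110010101011
453351 → 01101110101011100111
  10010011110010101011
+ 01101110101011100111
= 00000010011110010010  (discard carry-out 1)
Result 00000010011110010010: MSB = 0 → value 10130.
Addends have opposite signs, so signed overflow cannot occur.

10130; no overflow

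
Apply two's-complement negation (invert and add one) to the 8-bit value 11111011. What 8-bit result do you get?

Invert: 00000100. Add 1: 00000101.

00000101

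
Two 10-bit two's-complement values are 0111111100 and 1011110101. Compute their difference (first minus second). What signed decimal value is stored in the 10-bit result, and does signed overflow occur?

0111111100 = 508 (signed)
1011110101 = -267 (signed)
Subtract via negate-and-add: invert 1011110101 + 1 = 0100001011 (i.e. 267).
  0111111100
+ 0100001011
= 1100000111
Result 1100000111: MSB = 1 → 775 − 1024 = -249.
Both addends (after negating the subtrahend) are non-negative but the stored result is negative: signed overflow. The true value 508 − (-267) = 775 lies outside [-512, 511].

-249; overflow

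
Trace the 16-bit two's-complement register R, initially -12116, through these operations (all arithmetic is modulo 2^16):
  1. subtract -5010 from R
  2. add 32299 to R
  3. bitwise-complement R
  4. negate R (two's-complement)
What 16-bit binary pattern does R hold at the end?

Start: R = -12116 = 1101000010101100.
R = -12116 − (-5010) = -7106 = 1110010000111110
R = -7106 + 32299 = 25193 = 0110001001101001
R = NOT 0110001001101001 = 1001110110010110 = -25194
R = −(-25194) = 25194 = 0110001001101010

0110001001101010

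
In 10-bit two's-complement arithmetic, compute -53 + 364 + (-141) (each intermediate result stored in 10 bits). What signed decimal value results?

-53 + 364 = 311 (0100110111)
311 + (-141) = 170 (0010101010)

170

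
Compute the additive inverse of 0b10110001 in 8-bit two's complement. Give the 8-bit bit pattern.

01001111

Invert: 01001110. Add 1: 01001111.
Check: 10110001 = -79, 01001111 = 79.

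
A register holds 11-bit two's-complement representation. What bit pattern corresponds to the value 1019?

1019 is non-negative, so write it directly in 11 bits: 01111111011.

01111111011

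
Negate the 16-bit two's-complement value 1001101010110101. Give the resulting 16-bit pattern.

0110010101001011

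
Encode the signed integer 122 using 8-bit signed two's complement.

122 is non-negative, so write it directly in 8 bits: 01111010.

01111010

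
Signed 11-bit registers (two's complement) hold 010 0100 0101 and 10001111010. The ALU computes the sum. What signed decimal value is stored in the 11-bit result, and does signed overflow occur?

-321; no overflow

010 0100 0101 → 01001000101 = 581 (signed)
10001111010 = -902 (signed)
  01001000101
+ 10001111010
= 11010111111
Result 11010111111: MSB = 1 → 1727 − 2048 = -321.
Addends have opposite signs, so signed overflow cannot occur.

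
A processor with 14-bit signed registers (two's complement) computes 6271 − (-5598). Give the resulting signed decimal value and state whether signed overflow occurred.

6271 → 01100001111111
-5598 → 10101000100010
Subtract via negate-and-add: invert 10101000100010 + 1 = 01010111011110 (i.e. 5598).
  01100001111111
+ 01010111011110
= 10111001011101
Result 10111001011101: MSB = 1 → 11869 − 16384 = -4515.
Both addends (after negating the subtrahend) are non-negative but the stored result is negative: signed overflow. The true value 6271 − (-5598) = 11869 lies outside [-8192, 8191].

-4515; overflow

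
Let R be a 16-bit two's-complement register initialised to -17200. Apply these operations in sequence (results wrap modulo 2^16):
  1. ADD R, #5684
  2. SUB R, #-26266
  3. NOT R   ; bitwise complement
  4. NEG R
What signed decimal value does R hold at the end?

14751

Start: R = -17200 = 1011110011010000.
R = -17200 + 5684 = -11516 = 1101001100000100
R = -11516 − (-26266) = 14750 = 0011100110011110
R = NOT 0011100110011110 = 1100011001100001 = -14751
R = −(-14751) = 14751 = 0011100110011111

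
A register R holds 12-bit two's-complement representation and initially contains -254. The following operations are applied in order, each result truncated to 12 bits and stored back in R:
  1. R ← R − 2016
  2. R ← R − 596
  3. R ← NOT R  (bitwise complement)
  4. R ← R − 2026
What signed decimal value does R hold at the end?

Start: R = -254 = 111100000010.
R = -254 − 2016 = -2270; wraps to 1826 = 011100100010
R = 1826 − 596 = 1230 = 010011001110
R = NOT 010011001110 = 101100110001 = -1231
R = -1231 − 2026 = -3257; wraps to 839 = 001101000111

839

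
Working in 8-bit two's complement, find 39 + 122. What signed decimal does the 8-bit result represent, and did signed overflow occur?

-95; overflow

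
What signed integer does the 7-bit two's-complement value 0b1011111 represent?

-33

MSB is 1, so the value is negative.
Invert: 0100000. Add 1: 0100001 = 33. So the value is −33.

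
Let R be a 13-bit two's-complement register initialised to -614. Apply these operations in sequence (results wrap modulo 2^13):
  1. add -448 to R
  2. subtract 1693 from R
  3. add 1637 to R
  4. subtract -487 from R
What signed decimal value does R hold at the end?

Start: R = -614 = 1110110011010.
R = -614 + (-448) = -1062 = 1101111011010
R = -1062 − 1693 = -2755 = 1010100111101
R = -2755 + 1637 = -1118 = 1101110100010
R = -1118 − (-487) = -631 = 1110110001001

-631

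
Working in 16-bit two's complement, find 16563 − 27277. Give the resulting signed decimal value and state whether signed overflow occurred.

-10714; no overflow

16563 → 0100000010110011
27277 → 0110101010001101
Subtract via negate-and-add: invert 0110101010001101 + 1 = 1001010101110011 (i.e. -27277).
  0100000010110011
+ 1001010101110011
= 1101011000100110
Result 1101011000100110: MSB = 1 → 54822 − 65536 = -10714.
Addends (after negating the subtrahend) have opposite signs, so signed overflow cannot occur.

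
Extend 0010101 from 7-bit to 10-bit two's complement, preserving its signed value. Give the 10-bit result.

MSB of 0010101 is 0; replicate it into the new high bits.
000|0010101 → 0000010101 (still 21).

0000010101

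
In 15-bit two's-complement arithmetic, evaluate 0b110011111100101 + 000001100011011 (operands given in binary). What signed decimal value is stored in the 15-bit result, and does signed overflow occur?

-5376; no overflow

0b110011111100101 → 110011111100101 = -6171 (signed)
000001100011011 = 795 (signed)
  110011111100101
+ 000001100011011
= 110101100000000
Result 110101100000000: MSB = 1 → 27392 − 32768 = -5376.
Addends have opposite signs, so signed overflow cannot occur.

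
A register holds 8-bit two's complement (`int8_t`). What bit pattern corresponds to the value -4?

11111100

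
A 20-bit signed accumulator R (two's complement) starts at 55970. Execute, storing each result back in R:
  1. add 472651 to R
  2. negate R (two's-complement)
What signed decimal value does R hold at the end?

Start: R = 55970 = 00001101101010100010.
R = 55970 + 472651 = 528621; wraps to -519955 = 10000001000011101101
R = −(-519955) = 519955 = 01111110111100010011

519955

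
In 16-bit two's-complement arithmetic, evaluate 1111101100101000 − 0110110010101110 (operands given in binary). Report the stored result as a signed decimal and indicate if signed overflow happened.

1111101100101000 = -1240 (signed)
0110110010101110 = 27822 (signed)
Subtract via negate-and-add: invert 0110110010101110 + 1 = 1001001101010010 (i.e. -27822).
  1111101100101000
+ 1001001101010010
= 1000111001111010  (discard carry-out 1)
Result 1000111001111010: MSB = 1 → 36474 − 65536 = -29062.
Both addends (after negating the subtrahend) are negative and so is the stored result: no signed overflow.

-29062; no overflow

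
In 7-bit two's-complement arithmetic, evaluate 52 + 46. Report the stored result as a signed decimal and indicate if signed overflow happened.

-30; overflow

52 → 0110100
46 → 0101110
  0110100
+ 0101110
= 1100010
Result 1100010: MSB = 1 → 98 − 128 = -30.
Both addends are non-negative but the stored result is negative: signed overflow. The true value 52 + 46 = 98 lies outside [-64, 63].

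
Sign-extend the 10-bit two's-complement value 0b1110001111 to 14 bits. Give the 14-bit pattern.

11111110001111

MSB of 1110001111 is 1; replicate it into the new high bits.
1111|1110001111 → 11111110001111 (still -113).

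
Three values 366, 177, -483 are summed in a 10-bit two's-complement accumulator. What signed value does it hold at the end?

366 + 177 = 543 → wraps to -481 (1000011111)
-481 + (-483) = -964 → wraps to 60 (0000111100)

60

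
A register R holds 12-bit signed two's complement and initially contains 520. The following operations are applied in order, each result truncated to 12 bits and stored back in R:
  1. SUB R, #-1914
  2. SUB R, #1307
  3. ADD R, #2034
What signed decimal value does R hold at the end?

-935

Start: R = 520 = 001000001000.
R = 520 − (-1914) = 2434; wraps to -1662 = 100110000010
R = -1662 − 1307 = -2969; wraps to 1127 = 010001100111
R = 1127 + 2034 = 3161; wraps to -935 = 110001011001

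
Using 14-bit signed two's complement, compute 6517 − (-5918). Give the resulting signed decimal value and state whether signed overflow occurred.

6517 → 01100101110101
-5918 → 10100011100010
Subtract via negate-and-add: invert 10100011100010 + 1 = 01011100011110 (i.e. 5918).
  01100101110101
+ 01011100011110
= 11000010010011
Result 11000010010011: MSB = 1 → 12435 − 16384 = -3949.
Both addends (after negating the subtrahend) are non-negative but the stored result is negative: signed overflow. The true value 6517 − (-5918) = 12435 lies outside [-8192, 8191].

-3949; overflow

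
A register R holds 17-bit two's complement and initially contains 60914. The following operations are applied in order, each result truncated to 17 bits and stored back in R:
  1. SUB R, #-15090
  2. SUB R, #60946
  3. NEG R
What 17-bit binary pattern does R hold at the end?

Start: R = 60914 = 01110110111110010.
R = 60914 − (-15090) = 76004; wraps to -55068 = 10010100011100100
R = -55068 − 60946 = -116014; wraps to 15058 = 00011101011010010
R = −(15058) = -15058 = 11100010100101110

11100010100101110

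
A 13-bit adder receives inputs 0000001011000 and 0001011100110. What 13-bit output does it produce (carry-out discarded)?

0001100111110

  0000001011000
+ 0001011100110
= 0001100111110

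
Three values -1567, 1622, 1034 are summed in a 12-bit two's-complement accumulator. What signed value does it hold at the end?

-1567 + 1622 = 55 (000000110111)
55 + 1034 = 1089 (010001000001)

1089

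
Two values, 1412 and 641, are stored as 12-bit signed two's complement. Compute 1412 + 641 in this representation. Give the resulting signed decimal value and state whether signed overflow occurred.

-2043; overflow

1412 → 010110000100
641 → 001010000001
  010110000100
+ 001010000001
= 100000000101
Result 100000000101: MSB = 1 → 2053 − 4096 = -2043.
Both addends are non-negative but the stored result is negative: signed overflow. The true value 1412 + 641 = 2053 lies outside [-2048, 2047].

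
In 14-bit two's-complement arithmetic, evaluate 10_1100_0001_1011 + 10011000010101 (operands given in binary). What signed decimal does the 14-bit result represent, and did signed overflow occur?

10_1100_0001_1011 → 10110000011011 = -5093 (signed)
10011000010101 = -6635 (signed)
  10110000011011
+ 10011000010101
= 01001000110000  (discard carry-out 1)
Result 01001000110000: MSB = 0 → value 4656.
Both addends are negative but the stored result is non-negative: signed overflow. The true value -5093 + (-6635) = -11728 lies outside [-8192, 8191].

4656; overflow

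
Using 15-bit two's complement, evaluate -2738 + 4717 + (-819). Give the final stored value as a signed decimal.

1160

-2738 + 4717 = 1979 (000011110111011)
1979 + (-819) = 1160 (000010010001000)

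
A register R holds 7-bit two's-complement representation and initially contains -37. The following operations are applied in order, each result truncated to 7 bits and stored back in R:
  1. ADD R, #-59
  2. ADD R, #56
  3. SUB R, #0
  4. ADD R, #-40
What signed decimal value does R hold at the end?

Start: R = -37 = 1011011.
R = -37 + (-59) = -96; wraps to 32 = 0100000
R = 32 + 56 = 88; wraps to -40 = 1011000
R = -40 − 0 = -40 = 1011000
R = -40 + (-40) = -80; wraps to 48 = 0110000

48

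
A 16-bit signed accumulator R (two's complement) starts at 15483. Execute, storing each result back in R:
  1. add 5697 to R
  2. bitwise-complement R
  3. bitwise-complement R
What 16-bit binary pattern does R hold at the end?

0101001010111100

Start: R = 15483 = 0011110001111011.
R = 15483 + 5697 = 21180 = 0101001010111100
R = NOT 0101001010111100 = 1010110101000011 = -21181
R = NOT 1010110101000011 = 0101001010111100 = 21180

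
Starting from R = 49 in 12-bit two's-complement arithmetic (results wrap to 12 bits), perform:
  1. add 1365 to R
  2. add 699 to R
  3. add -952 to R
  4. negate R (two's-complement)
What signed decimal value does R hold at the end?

Start: R = 49 = 000000110001.
R = 49 + 1365 = 1414 = 010110000110
R = 1414 + 699 = 2113; wraps to -1983 = 100001000001
R = -1983 + (-952) = -2935; wraps to 1161 = 010010001001
R = −(1161) = -1161 = 101101110111

-1161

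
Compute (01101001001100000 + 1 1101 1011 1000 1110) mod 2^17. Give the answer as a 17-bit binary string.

01010110111101110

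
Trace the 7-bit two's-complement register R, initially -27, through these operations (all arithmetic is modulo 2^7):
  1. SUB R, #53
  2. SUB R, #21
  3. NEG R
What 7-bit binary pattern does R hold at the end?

1100101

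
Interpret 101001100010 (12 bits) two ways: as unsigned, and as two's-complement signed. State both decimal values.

Unsigned: 101001100010 = 2658.
Signed: MSB=1 → 2658 − 4096 = -1438.

unsigned = 2658, signed = -1438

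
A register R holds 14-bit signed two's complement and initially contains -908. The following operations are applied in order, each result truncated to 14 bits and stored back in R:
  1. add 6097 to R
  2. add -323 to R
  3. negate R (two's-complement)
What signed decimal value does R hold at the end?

-4866

Start: R = -908 = 11110001110100.
R = -908 + 6097 = 5189 = 01010001000101
R = 5189 + (-323) = 4866 = 01001100000010
R = −(4866) = -4866 = 10110011111110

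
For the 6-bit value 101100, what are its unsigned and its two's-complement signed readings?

Unsigned: 101100 = 44.
Signed: MSB=1 → 44 − 64 = -20.

unsigned = 44, signed = -20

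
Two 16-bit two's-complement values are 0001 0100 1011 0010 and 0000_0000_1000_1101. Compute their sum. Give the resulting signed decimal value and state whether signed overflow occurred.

5439; no overflow

0001 0100 1011 0010 → 0001010010110010 = 5298 (signed)
0000_0000_1000_1101 → 0000000010001101 = 141 (signed)
  0001010010110010
+ 0000000010001101
= 0001010100111111
Result 0001010100111111: MSB = 0 → value 5439.
Both addends are non-negative and so is the stored result: no signed overflow.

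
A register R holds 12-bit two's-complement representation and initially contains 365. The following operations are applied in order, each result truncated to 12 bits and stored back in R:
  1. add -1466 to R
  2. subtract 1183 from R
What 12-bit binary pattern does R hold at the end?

011100010100

Start: R = 365 = 000101101101.
R = 365 + (-1466) = -1101 = 101110110011
R = -1101 − 1183 = -2284; wraps to 1812 = 011100010100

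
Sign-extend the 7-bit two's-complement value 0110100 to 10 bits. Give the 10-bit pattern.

MSB of 0110100 is 0; replicate it into the new high bits.
000|0110100 → 0000110100 (still 52).

0000110100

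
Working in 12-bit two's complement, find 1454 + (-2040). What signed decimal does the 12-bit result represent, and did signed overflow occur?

1454 → 010110101110
-2040 → 100000001000
  010110101110
+ 100000001000
= 110110110110
Result 110110110110: MSB = 1 → 3510 − 4096 = -586.
Addends have opposite signs, so signed overflow cannot occur.

-586; no overflow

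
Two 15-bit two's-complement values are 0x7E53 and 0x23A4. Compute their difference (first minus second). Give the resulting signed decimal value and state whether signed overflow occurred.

-9553; no overflow

0x7E53 = 111111001010011 = -429 (signed)
0x23A4 = 010001110100100 = 9124 (signed)
Subtract via negate-and-add: invert 010001110100100 + 1 = 101110001011100 (i.e. -9124).
  111111001010011
+ 101110001011100
= 101101010101111  (discard carry-out 1)
Result 101101010101111: MSB = 1 → 23215 − 32768 = -9553.
Both addends (after negating the subtrahend) are negative and so is the stored result: no signed overflow.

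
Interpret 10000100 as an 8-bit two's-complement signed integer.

MSB is 1, so the value is negative.
Invert: 01111011. Add 1: 01111100 = 124. So the value is −124.

-124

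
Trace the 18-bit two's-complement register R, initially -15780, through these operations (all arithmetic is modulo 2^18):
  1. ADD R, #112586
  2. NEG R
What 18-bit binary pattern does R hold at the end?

Start: R = -15780 = 111100001001011100.
R = -15780 + 112586 = 96806 = 010111101000100110
R = −(96806) = -96806 = 101000010111011010

101000010111011010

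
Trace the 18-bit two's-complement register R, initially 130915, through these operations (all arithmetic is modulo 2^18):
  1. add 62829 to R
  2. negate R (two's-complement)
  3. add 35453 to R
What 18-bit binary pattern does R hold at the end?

011001010110101101

Start: R = 130915 = 011111111101100011.
R = 130915 + 62829 = 193744; wraps to -68400 = 101111010011010000
R = −(-68400) = 68400 = 010000101100110000
R = 68400 + 35453 = 103853 = 011001010110101101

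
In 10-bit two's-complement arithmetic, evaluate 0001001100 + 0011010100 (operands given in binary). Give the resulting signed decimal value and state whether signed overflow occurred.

0001001100 = 76 (signed)
0011010100 = 212 (signed)
  0001001100
+ 0011010100
= 0100100000
Result 0100100000: MSB = 0 → value 288.
Both addends are non-negative and so is the stored result: no signed overflow.

288; no overflow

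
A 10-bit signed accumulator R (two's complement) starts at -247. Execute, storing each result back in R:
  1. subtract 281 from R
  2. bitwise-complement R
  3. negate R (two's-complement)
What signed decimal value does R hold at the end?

497

Start: R = -247 = 1100001001.
R = -247 − 281 = -528; wraps to 496 = 0111110000
R = NOT 0111110000 = 1000001111 = -497
R = −(-497) = 497 = 0111110001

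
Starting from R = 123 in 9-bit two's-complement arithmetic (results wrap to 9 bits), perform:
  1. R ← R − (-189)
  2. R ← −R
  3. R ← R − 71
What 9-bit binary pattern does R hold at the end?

Start: R = 123 = 001111011.
R = 123 − (-189) = 312; wraps to -200 = 100111000
R = −(-200) = 200 = 011001000
R = 200 − 71 = 129 = 010000001

010000001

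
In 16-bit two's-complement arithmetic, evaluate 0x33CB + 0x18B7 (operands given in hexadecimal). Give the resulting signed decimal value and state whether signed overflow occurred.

19586; no overflow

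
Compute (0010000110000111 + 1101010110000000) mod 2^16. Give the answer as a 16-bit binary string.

  0010000110000111
+ 1101010110000000
= 1111011100000111

1111011100000111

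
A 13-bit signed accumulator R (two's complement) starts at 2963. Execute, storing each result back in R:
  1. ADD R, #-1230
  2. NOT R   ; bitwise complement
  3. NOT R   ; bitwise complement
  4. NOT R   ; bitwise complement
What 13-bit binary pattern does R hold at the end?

1100100111010

Start: R = 2963 = 0101110010011.
R = 2963 + (-1230) = 1733 = 0011011000101
R = NOT 0011011000101 = 1100100111010 = -1734
R = NOT 1100100111010 = 0011011000101 = 1733
R = NOT 0011011000101 = 1100100111010 = -1734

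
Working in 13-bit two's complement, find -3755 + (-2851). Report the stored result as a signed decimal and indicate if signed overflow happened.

1586; overflow

-3755 → 1000101010101
-2851 → 1010011011101
  1000101010101
+ 1010011011101
= 0011000110010  (discard carry-out 1)
Result 0011000110010: MSB = 0 → value 1586.
Both addends are negative but the stored result is non-negative: signed overflow. The true value -3755 + (-2851) = -6606 lies outside [-4096, 4095].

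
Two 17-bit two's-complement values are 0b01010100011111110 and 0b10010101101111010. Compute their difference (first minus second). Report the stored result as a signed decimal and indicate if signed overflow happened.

-33404; overflow

0b01010100011111110 → 01010100011111110 = 43262 (signed)
0b10010101101111010 → 10010101101111010 = -54406 (signed)
Subtract via negate-and-add: invert 10010101101111010 + 1 = 01101010010000110 (i.e. 54406).
  01010100011111110
+ 01101010010000110
= 10111110110000100
Result 10111110110000100: MSB = 1 → 97668 − 131072 = -33404.
Both addends (after negating the subtrahend) are non-negative but the stored result is negative: signed overflow. The true value 43262 − (-54406) = 97668 lies outside [-65536, 65535].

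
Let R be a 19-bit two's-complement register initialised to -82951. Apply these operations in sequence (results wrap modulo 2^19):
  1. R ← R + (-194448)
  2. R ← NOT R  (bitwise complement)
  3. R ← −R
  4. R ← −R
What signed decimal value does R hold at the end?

-246890

Start: R = -82951 = 1101011101111111001.
R = -82951 + (-194448) = -277399; wraps to 246889 = 0111100010001101001
R = NOT 0111100010001101001 = 1000011101110010110 = -246890
R = −(-246890) = 246890 = 0111100010001101010
R = −(246890) = -246890 = 1000011101110010110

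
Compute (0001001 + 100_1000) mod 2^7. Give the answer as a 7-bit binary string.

1010001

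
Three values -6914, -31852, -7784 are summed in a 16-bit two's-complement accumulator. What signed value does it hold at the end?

18986

-6914 + (-31852) = -38766 → wraps to 26770 (0110100010010010)
26770 + (-7784) = 18986 (0100101000101010)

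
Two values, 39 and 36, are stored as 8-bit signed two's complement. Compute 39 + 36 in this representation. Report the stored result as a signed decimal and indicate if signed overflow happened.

75; no overflow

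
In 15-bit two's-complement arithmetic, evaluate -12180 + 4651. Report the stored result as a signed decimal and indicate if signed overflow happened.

-7529; no overflow

-12180 → 101000001101100
4651 → 001001000101011
  101000001101100
+ 001001000101011
= 110001010010111
Result 110001010010111: MSB = 1 → 25239 − 32768 = -7529.
Addends have opposite signs, so signed overflow cannot occur.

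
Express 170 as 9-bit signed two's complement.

010101010

170 is non-negative, so write it directly in 9 bits: 010101010.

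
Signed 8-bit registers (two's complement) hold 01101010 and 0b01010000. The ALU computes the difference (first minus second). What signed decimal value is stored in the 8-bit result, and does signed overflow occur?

26; no overflow

01101010 = 106 (signed)
0b01010000 → 01010000 = 80 (signed)
Subtract via negate-and-add: invert 01010000 + 1 = 10110000 (i.e. -80).
  01101010
+ 10110000
= 00011010  (discard carry-out 1)
Result 00011010: MSB = 0 → value 26.
Addends (after negating the subtrahend) have opposite signs, so signed overflow cannot occur.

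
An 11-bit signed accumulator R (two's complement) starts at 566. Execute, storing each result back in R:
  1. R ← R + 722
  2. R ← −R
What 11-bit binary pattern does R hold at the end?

Start: R = 566 = 01000110110.
R = 566 + 722 = 1288; wraps to -760 = 10100001000
R = −(-760) = 760 = 01011111000

01011111000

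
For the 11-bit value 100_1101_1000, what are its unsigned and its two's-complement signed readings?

Unsigned: 10011011000 = 1240.
Signed: MSB=1 → 1240 − 2048 = -808.

unsigned = 1240, signed = -808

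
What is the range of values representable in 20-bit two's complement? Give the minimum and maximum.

Minimum: −2^19 = -524288.
Maximum: 2^19 − 1 = 524287.

min = -524288, max = 524287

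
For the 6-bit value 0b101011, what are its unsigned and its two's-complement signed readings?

unsigned = 43, signed = -21

Unsigned: 101011 = 43.
Signed: MSB=1 → 43 − 64 = -21.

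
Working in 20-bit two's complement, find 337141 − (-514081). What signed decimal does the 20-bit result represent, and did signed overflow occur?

337141 → 01010010010011110101
-514081 → 10000010011111011111
Subtract via negate-and-add: invert 10000010011111011111 + 1 = 01111101100000100001 (i.e. 514081).
  01010010010011110101
+ 01111101100000100001
= 11001111110100010110
Result 11001111110100010110: MSB = 1 → 851222 − 1048576 = -197354.
Both addends (after negating the subtrahend) are non-negative but the stored result is negative: signed overflow. The true value 337141 − (-514081) = 851222 lies outside [-524288, 524287].

-197354; overflow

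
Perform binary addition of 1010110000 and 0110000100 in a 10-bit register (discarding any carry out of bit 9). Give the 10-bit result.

0000110100

  1010110000
+ 0110000100
= 0000110100  (discard carry-out 1)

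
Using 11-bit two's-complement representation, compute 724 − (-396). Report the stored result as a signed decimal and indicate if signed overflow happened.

724 → 01011010100
-396 → 11001110100
Subtract via negate-and-add: invert 11001110100 + 1 = 00110001100 (i.e. 396).
  01011010100
+ 00110001100
= 10001100000
Result 10001100000: MSB = 1 → 1120 − 2048 = -928.
Both addends (after negating the subtrahend) are non-negative but the stored result is negative: signed overflow. The true value 724 − (-396) = 1120 lies outside [-1024, 1023].

-928; overflow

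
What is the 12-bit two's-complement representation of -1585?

100111001111

|-1585| = 1585 = 011000110001 in 12 bits.
Invert the bits: 100111001110. Add 1: 100111001111.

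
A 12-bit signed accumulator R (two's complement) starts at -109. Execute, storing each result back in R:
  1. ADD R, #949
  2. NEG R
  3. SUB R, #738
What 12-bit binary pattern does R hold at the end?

Start: R = -109 = 111110010011.
R = -109 + 949 = 840 = 001101001000
R = −(840) = -840 = 110010111000
R = -840 − 738 = -1578 = 100111010110

100111010110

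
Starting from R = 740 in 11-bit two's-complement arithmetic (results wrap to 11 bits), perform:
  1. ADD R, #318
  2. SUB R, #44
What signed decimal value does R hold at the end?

Start: R = 740 = 01011100100.
R = 740 + 318 = 1058; wraps to -990 = 10000100010
R = -990 − 44 = -1034; wraps to 1014 = 01111110110

1014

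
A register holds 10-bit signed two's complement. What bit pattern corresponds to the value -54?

1111001010

|-54| = 54 = 0000110110 in 10 bits.
Invert the bits: 1111001001. Add 1: 1111001010.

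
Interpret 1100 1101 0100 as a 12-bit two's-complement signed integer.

MSB is 1, so the value is negative.
Invert: 001100101011. Add 1: 001100101100 = 812. So the value is −812.

-812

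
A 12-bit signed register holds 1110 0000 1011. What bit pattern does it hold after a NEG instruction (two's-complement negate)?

Invert: 000111110100. Add 1: 000111110101.

000111110101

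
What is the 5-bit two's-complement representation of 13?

01101

13 is non-negative, so write it directly in 5 bits: 01101.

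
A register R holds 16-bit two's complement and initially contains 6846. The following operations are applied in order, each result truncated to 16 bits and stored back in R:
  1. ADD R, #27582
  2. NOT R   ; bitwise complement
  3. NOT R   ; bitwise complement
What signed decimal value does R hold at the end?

-31108

Start: R = 6846 = 0001101010111110.
R = 6846 + 27582 = 34428; wraps to -31108 = 1000011001111100
R = NOT 1000011001111100 = 0111100110000011 = 31107
R = NOT 0111100110000011 = 1000011001111100 = -31108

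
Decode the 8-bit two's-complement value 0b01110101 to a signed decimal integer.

117

MSB is 0, so the value is non-negative: 01110101 = 117.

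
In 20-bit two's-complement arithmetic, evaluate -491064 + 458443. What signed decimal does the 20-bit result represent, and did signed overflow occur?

-32621; no overflow

-491064 → 10001000000111001000
458443 → 01101111111011001011
  10001000000111001000
+ 01101111111011001011
= 11111000000010010011
Result 11111000000010010011: MSB = 1 → 1015955 − 1048576 = -32621.
Addends have opposite signs, so signed overflow cannot occur.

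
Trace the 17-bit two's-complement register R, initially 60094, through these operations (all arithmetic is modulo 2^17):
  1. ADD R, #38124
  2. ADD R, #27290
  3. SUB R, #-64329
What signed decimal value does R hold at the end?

58765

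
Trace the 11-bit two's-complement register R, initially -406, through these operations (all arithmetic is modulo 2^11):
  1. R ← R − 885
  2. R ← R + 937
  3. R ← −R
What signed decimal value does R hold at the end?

Start: R = -406 = 11001101010.
R = -406 − 885 = -1291; wraps to 757 = 01011110101
R = 757 + 937 = 1694; wraps to -354 = 11010011110
R = −(-354) = 354 = 00101100010

354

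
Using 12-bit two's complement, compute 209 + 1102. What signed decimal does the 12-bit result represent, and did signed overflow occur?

1311; no overflow

209 → 000011010001
1102 → 010001001110
  000011010001
+ 010001001110
= 010100011111
Result 010100011111: MSB = 0 → value 1311.
Both addends are non-negative and so is the stored result: no signed overflow.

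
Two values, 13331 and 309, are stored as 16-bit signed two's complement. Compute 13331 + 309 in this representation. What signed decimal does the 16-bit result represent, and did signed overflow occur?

13331 → 0011010000010011
309 → 0000000100110101
  0011010000010011
+ 0000000100110101
= 0011010101001000
Result 0011010101001000: MSB = 0 → value 13640.
Both addends are non-negative and so is the stored result: no signed overflow.

13640; no overflow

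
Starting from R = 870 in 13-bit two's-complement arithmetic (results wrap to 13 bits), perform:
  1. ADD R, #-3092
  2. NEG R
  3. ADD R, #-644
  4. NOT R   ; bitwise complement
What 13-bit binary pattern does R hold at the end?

1100111010101

Start: R = 870 = 0001101100110.
R = 870 + (-3092) = -2222 = 1011101010010
R = −(-2222) = 2222 = 0100010101110
R = 2222 + (-644) = 1578 = 0011000101010
R = NOT 0011000101010 = 1100111010101 = -1579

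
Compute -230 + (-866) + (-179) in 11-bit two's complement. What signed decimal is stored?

-230 + (-866) = -1096 → wraps to 952 (01110111000)
952 + (-179) = 773 (01100000101)

773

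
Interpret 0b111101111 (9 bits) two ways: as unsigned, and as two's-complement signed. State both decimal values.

unsigned = 495, signed = -17

Unsigned: 111101111 = 495.
Signed: MSB=1 → 495 − 512 = -17.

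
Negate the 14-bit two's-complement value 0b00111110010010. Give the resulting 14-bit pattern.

11000001101110

Invert: 11000001101101. Add 1: 11000001101110.
Check: 00111110010010 = 3986, 11000001101110 = -3986.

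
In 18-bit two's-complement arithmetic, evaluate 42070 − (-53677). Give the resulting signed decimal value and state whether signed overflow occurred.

95747; no overflow

42070 → 001010010001010110
-53677 → 110010111001010011
Subtract via negate-and-add: invert 110010111001010011 + 1 = 001101000110101101 (i.e. 53677).
  001010010001010110
+ 001101000110101101
= 010111011000000011
Result 010111011000000011: MSB = 0 → value 95747.
Both addends (after negating the subtrahend) are non-negative and so is the stored result: no signed overflow.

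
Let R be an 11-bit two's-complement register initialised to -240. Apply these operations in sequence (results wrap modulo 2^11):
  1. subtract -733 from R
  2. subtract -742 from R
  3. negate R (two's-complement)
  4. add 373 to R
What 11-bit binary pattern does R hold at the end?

10010100010

Start: R = -240 = 11100010000.
R = -240 − (-733) = 493 = 00111101101
R = 493 − (-742) = 1235; wraps to -813 = 10011010011
R = −(-813) = 813 = 01100101101
R = 813 + 373 = 1186; wraps to -862 = 10010100010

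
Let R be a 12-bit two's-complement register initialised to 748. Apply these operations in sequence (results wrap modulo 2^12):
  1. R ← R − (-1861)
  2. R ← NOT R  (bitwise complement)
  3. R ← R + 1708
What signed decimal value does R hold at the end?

Start: R = 748 = 001011101100.
R = 748 − (-1861) = 2609; wraps to -1487 = 101000110001
R = NOT 101000110001 = 010111001110 = 1486
R = 1486 + 1708 = 3194; wraps to -902 = 110001111010

-902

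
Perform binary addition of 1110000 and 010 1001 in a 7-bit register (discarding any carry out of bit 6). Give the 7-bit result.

0011001

  1110000
+ 0101001
= 0011001  (discard carry-out 1)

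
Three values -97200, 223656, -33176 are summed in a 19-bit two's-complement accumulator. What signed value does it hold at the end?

93280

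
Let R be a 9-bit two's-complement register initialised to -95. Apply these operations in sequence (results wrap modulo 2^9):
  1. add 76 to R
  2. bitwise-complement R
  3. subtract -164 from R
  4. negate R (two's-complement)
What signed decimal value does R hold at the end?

Start: R = -95 = 110100001.
R = -95 + 76 = -19 = 111101101
R = NOT 111101101 = 000010010 = 18
R = 18 − (-164) = 182 = 010110110
R = −(182) = -182 = 101001010

-182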